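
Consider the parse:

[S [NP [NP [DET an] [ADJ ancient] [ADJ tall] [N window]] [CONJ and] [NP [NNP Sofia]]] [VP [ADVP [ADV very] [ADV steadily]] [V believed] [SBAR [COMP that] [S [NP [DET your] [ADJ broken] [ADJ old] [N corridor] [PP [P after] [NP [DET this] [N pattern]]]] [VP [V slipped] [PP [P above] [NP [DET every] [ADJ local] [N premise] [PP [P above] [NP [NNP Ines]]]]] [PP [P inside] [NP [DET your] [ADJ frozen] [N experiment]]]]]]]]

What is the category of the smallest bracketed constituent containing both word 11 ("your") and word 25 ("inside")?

S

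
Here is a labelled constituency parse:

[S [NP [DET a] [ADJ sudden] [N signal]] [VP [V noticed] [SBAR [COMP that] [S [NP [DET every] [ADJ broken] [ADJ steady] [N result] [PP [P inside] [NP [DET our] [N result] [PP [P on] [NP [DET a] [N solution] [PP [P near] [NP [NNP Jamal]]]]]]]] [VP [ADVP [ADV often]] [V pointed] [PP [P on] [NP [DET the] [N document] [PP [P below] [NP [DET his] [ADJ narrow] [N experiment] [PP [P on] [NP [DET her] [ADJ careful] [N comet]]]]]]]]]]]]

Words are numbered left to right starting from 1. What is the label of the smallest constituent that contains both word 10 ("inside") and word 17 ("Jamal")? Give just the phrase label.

PP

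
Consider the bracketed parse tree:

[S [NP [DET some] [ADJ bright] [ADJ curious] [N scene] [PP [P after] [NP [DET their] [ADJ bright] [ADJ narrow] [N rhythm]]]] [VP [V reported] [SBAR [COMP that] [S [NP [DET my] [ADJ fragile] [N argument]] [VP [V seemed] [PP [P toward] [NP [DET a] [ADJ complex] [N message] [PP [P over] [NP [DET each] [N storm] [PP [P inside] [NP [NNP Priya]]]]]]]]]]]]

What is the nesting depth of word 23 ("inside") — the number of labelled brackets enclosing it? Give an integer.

11

Path from the root down to the word: S → VP → SBAR → S → VP → PP → NP → PP → NP → PP → P. That is 11 enclosing brackets.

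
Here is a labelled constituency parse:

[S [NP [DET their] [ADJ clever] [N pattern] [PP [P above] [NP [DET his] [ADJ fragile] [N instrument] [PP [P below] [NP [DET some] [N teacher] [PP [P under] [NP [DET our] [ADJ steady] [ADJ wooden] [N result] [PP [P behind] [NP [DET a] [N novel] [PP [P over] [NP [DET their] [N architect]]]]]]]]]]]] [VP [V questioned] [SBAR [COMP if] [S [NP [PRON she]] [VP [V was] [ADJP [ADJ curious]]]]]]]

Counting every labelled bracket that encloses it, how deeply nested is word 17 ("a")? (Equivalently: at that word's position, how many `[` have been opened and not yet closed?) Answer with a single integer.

11

Path from the root down to the word: S → NP → PP → NP → PP → NP → PP → NP → PP → NP → DET. That is 11 enclosing brackets.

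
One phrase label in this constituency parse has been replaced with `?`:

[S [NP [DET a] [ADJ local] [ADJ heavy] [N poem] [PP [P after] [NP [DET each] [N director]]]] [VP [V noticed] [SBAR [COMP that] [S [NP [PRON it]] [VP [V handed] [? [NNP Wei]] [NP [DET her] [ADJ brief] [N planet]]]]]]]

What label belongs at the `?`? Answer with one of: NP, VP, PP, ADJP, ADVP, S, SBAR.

NP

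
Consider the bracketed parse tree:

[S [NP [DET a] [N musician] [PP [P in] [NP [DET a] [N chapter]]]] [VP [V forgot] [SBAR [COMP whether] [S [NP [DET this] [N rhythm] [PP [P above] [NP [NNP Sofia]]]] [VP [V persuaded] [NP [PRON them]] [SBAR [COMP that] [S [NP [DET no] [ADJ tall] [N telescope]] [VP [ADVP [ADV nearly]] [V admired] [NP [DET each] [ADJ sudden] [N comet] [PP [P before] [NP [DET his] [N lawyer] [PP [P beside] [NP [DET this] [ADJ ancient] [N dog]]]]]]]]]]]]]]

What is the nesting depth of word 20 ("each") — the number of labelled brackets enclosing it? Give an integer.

Counting open brackets not yet closed at "each": [S [VP [SBAR [S [VP [SBAR [S [VP [NP [DET = 10.

10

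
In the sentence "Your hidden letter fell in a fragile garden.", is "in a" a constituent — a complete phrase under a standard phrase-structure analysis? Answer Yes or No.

The sequence begins inside the preposition "in" and ends inside the noun phrase "a fragile garden"; it crosses a phrase boundary, so no single node in the tree spans exactly those words.

No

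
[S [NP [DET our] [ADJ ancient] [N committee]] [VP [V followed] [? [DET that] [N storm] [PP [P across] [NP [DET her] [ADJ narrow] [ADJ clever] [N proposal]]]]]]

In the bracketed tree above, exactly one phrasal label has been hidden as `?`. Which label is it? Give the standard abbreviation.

NP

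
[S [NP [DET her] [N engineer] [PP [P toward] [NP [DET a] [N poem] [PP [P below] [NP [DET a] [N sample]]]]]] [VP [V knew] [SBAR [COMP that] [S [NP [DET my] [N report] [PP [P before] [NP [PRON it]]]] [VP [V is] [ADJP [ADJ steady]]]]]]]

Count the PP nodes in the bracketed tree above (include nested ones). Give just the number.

3

Scanning left to right, an opening `[PP` appears at word positions 3, 6, 13 — 3 in total.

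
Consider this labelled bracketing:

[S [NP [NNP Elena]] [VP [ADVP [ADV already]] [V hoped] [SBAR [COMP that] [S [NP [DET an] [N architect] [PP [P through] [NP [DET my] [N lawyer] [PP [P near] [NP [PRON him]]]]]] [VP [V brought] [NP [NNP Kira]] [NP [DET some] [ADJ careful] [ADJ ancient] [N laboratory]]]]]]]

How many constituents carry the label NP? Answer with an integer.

Listing each NP by its span: [NP Elena]; [NP an architect through my lawyer near him]; [NP my lawyer near him]; [NP him]; [NP Kira]; [NP some careful ancient laboratory] — that makes 6.

6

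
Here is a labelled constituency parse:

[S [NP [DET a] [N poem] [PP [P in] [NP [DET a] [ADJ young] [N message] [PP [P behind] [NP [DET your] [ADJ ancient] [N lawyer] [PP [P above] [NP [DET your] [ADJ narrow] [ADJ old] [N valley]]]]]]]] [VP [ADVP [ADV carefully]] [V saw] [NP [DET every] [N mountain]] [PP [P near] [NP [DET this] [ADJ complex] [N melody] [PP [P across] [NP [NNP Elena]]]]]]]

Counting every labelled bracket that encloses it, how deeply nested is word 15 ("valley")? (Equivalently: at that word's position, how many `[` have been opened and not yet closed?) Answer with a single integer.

9

Path from the root down to the word: S → NP → PP → NP → PP → NP → PP → NP → N. That is 9 enclosing brackets.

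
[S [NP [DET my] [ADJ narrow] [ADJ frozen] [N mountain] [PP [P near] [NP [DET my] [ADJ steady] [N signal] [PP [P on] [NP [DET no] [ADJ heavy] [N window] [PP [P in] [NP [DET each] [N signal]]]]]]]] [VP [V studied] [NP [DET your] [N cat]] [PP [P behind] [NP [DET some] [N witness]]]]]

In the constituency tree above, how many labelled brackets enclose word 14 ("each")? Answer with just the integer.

9

Counting open brackets not yet closed at "each": [S [NP [PP [NP [PP [NP [PP [NP [DET = 9.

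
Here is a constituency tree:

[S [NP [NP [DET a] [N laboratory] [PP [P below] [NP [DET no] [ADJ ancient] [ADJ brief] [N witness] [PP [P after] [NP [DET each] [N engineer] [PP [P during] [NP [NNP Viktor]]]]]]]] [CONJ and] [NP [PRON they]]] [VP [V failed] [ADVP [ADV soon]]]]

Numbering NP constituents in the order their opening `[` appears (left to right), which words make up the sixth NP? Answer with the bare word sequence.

Opening `[NP` markers occur at word positions 1, 1, 4, 9, 12, 14; the sixth of these opens the constituent [NP they].

they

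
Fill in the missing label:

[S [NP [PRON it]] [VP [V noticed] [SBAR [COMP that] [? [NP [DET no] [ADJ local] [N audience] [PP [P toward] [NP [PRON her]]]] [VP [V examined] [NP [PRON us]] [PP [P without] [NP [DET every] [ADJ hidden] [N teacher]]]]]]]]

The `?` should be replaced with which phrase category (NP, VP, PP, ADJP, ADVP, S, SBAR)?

The `?` node immediately contains: NP, VP. That is the internal structure of a clause, so the label is S.

S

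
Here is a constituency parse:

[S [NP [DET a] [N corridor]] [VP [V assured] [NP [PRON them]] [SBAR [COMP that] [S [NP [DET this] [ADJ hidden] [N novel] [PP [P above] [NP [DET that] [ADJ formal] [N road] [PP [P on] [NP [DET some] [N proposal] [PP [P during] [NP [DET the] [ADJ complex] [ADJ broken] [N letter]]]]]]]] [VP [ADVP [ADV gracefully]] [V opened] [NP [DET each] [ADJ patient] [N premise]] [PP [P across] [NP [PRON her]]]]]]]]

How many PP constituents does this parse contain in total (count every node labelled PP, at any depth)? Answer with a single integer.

Listing each PP by its span: [PP above that formal road on some proposal during the complex broken letter]; [PP on some proposal during the complex broken letter]; [PP during the complex broken letter]; [PP across her] — that makes 4.

4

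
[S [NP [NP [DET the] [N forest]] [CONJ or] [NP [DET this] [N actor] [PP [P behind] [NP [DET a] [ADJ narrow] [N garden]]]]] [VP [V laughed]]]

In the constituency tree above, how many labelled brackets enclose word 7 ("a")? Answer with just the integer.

Path from the root down to the word: S → NP → NP → PP → NP → DET. That is 6 enclosing brackets.

6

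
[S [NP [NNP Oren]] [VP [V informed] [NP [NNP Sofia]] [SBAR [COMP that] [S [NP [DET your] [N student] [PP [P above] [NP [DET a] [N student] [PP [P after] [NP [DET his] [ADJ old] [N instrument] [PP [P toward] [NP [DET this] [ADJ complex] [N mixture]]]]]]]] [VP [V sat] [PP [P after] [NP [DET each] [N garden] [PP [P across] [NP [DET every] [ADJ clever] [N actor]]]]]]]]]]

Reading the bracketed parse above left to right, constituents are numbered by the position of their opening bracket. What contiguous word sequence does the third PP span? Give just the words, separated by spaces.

The PP opening brackets appear, in order, over: "above a student after his old instrument toward this complex mixture"; "after his old instrument toward this complex mixture"; "toward this complex mixture"; "after each garden across every clever actor"; "across every clever actor". The third one spans "toward this complex mixture".

toward this complex mixture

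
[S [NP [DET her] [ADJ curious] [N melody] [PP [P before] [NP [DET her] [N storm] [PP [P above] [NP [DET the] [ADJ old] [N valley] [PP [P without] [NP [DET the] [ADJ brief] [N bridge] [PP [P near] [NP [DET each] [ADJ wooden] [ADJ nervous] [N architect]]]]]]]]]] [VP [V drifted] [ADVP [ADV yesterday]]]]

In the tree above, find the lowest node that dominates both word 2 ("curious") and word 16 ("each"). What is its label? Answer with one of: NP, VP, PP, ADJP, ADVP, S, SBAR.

Word 2 lies under S → NP → ADJ; word 16 lies under S → NP → PP → NP → PP → NP → PP → NP → PP → NP → DET. The lowest shared node is the NP.

NP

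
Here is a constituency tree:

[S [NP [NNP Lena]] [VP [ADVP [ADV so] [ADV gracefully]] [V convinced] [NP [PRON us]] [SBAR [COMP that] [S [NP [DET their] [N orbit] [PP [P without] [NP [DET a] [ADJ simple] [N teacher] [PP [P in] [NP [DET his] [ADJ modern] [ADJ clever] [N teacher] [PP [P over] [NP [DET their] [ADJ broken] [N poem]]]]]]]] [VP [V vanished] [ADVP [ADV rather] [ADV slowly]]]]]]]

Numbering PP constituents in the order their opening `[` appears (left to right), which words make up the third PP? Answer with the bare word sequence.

In left-to-right order the PP constituents are "without a simple teacher in his modern clever teacher over their broken poem"; "in his modern clever teacher over their broken poem"; "over their broken poem". Number 3 is "over their broken poem".

over their broken poem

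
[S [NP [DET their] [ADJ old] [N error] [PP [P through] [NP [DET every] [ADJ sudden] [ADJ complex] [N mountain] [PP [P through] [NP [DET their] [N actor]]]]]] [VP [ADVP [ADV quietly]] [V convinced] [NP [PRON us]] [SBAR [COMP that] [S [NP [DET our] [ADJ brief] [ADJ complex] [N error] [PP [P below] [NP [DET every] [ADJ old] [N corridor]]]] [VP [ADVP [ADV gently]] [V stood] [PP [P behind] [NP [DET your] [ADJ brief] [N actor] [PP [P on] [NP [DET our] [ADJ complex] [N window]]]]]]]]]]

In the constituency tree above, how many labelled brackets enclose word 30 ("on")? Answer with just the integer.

9

Counting open brackets not yet closed at "on": [S [VP [SBAR [S [VP [PP [NP [PP [P = 9.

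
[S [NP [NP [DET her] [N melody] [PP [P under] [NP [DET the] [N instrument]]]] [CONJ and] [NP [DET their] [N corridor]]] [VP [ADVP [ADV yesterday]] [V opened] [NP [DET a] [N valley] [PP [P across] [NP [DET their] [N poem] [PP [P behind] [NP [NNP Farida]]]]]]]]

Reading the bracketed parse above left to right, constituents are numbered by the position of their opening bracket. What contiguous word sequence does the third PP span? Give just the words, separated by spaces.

behind Farida

In left-to-right order the PP constituents are "under the instrument"; "across their poem behind Farida"; "behind Farida". Number 3 is "behind Farida".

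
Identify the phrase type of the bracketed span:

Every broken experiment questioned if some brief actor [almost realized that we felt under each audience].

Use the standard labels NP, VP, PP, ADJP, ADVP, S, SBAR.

The bracketed span "almost realized that we felt under each audience" is headed by "realized", making it a verb phrase (VP).

VP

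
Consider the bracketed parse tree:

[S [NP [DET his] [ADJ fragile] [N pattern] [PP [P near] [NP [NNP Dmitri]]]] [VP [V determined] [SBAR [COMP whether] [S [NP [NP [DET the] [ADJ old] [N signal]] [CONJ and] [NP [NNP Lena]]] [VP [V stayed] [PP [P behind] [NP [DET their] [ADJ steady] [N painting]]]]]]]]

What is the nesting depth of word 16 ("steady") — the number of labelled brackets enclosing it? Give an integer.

8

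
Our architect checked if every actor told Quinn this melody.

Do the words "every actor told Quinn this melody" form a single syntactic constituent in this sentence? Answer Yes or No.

These words form the whole clause headed by "told", so yes — one constituent.

Yes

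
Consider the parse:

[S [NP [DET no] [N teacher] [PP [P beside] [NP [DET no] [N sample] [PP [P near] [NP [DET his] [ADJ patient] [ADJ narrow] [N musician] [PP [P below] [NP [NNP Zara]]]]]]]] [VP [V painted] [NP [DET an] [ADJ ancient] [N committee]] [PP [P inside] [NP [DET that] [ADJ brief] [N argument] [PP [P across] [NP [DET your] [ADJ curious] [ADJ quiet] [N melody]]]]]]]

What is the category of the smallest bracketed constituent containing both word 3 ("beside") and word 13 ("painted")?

S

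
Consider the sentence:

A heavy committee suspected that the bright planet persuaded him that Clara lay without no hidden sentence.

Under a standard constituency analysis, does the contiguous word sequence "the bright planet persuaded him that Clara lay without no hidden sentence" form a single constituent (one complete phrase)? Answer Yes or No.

Yes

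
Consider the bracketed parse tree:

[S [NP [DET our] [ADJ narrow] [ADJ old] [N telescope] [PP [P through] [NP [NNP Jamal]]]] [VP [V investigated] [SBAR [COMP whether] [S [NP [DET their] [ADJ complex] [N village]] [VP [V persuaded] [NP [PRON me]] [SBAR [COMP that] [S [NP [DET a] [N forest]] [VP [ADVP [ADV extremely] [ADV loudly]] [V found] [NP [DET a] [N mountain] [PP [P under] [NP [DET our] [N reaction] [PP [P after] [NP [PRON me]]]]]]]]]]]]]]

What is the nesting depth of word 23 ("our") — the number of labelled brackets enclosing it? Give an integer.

The word sits inside DET, which is inside NP, inside PP, inside NP, inside VP, inside S, inside SBAR, inside VP, inside S, inside SBAR, inside VP, inside S — 12 brackets in all.

12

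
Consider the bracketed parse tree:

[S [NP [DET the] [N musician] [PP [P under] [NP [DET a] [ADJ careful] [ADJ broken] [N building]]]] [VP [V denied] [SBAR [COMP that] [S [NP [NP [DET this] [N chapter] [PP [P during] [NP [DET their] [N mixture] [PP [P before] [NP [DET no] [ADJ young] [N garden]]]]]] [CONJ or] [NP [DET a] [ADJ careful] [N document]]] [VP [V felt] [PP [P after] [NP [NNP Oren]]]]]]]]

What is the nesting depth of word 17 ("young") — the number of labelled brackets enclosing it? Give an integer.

Counting open brackets not yet closed at "young": [S [VP [SBAR [S [NP [NP [PP [NP [PP [NP [ADJ = 11.

11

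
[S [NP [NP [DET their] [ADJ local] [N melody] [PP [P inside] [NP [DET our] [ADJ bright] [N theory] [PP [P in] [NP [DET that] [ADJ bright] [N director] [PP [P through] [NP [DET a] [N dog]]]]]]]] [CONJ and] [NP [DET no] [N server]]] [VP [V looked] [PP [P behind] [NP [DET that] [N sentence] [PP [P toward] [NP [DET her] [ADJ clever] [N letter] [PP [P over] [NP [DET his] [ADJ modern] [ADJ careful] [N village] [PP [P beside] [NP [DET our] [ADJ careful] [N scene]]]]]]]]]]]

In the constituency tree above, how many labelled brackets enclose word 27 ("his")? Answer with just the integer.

9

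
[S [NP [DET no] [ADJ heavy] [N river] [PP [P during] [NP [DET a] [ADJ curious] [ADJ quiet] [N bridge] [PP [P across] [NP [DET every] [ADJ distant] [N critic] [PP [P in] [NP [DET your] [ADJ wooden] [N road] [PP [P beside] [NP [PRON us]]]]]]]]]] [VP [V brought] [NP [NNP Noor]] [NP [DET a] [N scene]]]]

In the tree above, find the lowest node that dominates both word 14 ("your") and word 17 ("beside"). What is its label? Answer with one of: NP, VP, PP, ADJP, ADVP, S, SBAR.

NP

Word 14 lies under S → NP → PP → NP → PP → NP → PP → NP → DET; word 17 lies under S → NP → PP → NP → PP → NP → PP → NP → PP → P. The lowest shared node is the NP.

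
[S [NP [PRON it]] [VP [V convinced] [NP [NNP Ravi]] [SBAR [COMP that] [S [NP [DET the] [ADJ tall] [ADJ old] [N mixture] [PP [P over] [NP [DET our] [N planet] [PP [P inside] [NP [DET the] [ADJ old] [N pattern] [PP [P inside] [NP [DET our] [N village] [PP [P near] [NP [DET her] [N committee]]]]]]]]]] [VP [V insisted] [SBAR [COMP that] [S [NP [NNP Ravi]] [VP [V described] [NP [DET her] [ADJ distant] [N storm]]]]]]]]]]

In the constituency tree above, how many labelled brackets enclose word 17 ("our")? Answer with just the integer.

12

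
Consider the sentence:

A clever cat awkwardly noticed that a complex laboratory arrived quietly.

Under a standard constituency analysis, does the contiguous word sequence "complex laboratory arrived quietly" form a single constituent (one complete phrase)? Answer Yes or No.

No

The smallest constituent containing the whole sequence is the clause [S a complex laboratory arrived quietly], but the sequence is only part of it — it straddles the boundary between noun phrase "a complex laboratory" and verb phrase "arrived quietly".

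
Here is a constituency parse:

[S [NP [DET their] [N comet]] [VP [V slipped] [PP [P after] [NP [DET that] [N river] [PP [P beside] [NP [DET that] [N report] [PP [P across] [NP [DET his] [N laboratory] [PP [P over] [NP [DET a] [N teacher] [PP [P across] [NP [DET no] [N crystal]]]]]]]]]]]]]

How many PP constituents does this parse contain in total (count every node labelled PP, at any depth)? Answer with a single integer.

5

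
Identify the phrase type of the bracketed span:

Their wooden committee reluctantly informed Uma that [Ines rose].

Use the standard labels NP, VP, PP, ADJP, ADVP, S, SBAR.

S

The span is built around the head "rose" — a clause (S).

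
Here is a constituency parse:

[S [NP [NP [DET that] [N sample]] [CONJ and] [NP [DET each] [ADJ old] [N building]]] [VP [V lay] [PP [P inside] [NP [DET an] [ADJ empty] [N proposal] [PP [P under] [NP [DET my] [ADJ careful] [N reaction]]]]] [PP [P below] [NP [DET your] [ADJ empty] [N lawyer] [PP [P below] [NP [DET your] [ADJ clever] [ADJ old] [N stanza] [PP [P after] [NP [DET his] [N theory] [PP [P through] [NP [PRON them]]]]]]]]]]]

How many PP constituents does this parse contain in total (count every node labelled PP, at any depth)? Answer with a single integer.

6

Scanning left to right, an opening `[PP` appears at word positions 8, 12, 16, 20, 25, 28 — 6 in total.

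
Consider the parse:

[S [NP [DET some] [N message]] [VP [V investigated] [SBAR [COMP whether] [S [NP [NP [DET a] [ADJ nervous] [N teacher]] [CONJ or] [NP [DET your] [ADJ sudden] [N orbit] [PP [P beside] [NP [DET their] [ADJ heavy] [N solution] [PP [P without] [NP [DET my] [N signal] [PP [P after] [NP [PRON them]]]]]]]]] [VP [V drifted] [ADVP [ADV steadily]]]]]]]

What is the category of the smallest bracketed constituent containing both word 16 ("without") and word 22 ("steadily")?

S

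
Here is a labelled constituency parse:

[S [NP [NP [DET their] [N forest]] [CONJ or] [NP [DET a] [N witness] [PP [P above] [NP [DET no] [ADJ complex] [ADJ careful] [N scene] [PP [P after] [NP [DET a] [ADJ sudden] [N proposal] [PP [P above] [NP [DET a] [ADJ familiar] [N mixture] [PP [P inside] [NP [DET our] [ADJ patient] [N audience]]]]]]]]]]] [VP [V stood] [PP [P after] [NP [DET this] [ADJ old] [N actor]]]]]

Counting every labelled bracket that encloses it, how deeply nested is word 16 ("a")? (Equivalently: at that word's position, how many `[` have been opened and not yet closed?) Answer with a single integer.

10

The word sits inside DET, which is inside NP, inside PP, inside NP, inside PP, inside NP, inside PP, inside NP, inside NP, inside S — 10 brackets in all.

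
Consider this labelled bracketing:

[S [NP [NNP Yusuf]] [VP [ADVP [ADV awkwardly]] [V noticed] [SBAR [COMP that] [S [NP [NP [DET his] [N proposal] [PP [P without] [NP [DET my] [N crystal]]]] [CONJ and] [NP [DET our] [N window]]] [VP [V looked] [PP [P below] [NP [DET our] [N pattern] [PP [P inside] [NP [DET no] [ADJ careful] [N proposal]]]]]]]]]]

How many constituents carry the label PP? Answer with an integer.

3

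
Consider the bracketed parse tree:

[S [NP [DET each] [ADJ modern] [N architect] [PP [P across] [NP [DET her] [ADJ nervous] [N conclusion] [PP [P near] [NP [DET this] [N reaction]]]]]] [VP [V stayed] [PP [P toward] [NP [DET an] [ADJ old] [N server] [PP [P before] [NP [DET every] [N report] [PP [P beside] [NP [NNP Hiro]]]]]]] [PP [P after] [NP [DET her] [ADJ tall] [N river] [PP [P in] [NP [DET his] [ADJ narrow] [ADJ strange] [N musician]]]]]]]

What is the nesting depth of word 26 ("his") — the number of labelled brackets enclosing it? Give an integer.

7

The word sits inside DET, which is inside NP, inside PP, inside NP, inside PP, inside VP, inside S — 7 brackets in all.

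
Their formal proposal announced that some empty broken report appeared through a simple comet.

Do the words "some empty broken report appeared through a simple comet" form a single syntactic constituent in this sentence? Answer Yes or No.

Yes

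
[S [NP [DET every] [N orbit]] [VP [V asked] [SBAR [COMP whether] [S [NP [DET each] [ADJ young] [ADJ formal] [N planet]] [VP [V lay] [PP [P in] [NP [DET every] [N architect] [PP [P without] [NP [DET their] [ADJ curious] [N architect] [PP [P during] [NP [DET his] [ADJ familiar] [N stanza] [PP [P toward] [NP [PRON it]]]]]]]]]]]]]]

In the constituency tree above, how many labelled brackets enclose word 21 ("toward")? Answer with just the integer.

Path from the root down to the word: S → VP → SBAR → S → VP → PP → NP → PP → NP → PP → NP → PP → P. That is 13 enclosing brackets.

13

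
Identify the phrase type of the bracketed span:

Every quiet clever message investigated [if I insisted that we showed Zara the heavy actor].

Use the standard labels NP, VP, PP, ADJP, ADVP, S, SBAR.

The bracketed span "if I insisted that we showed Zara the heavy actor" is headed by "if", making it a subordinate clause (SBAR).

SBAR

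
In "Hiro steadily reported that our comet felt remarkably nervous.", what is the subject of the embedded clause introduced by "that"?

"our comet" is the NP that combines with the VP headed by "felt" to form the embedded clause introduced by "that" — the subject.

our comet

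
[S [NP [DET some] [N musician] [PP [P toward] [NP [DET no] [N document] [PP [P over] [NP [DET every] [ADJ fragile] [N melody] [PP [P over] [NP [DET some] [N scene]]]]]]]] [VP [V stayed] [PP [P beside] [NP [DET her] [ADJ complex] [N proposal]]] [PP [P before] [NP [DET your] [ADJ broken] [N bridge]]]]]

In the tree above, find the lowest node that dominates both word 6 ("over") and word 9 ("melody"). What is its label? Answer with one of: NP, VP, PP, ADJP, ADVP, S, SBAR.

The smallest bracket enclosing both words is [PP over every fragile melody over some scene], so the label is PP.

PP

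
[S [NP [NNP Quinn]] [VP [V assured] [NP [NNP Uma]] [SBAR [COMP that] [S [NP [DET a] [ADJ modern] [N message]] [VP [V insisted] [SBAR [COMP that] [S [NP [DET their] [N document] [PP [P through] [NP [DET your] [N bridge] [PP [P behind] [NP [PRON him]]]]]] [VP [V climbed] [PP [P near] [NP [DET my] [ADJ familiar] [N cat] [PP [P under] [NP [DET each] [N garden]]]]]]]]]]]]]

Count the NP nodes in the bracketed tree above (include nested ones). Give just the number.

8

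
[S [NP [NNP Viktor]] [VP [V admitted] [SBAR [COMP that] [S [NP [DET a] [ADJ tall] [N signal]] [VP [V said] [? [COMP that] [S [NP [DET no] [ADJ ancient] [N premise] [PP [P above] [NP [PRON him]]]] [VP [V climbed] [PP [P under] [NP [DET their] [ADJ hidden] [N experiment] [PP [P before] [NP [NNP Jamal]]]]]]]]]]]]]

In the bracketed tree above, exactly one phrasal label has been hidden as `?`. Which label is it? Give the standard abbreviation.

A constituent whose immediate children are COMP 'that', S is a subordinate clause: SBAR.

SBAR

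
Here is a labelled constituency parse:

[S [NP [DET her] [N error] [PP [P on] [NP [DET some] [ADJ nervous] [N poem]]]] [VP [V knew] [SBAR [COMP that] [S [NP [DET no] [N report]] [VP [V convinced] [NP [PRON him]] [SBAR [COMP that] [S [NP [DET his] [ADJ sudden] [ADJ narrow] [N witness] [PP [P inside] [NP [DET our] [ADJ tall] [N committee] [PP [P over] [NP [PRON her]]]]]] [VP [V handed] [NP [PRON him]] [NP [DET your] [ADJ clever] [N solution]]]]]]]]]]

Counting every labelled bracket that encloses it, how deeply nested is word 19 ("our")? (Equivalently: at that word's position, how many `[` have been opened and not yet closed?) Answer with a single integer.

11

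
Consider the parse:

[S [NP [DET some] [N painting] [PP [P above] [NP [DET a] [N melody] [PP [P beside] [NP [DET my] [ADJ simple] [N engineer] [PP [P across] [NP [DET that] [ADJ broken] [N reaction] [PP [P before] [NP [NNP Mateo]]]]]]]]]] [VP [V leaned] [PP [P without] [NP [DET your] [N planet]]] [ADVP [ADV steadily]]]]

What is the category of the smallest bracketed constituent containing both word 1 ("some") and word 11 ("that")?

The smallest bracket enclosing both words is [NP some painting above a melody beside my simple engineer across that broken reaction before Mateo], so the label is NP.

NP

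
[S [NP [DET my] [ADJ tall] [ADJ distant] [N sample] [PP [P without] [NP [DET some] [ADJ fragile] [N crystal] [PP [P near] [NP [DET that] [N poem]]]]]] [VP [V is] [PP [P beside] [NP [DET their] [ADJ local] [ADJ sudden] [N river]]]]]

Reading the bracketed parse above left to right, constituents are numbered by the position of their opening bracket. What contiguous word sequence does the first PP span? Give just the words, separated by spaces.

without some fragile crystal near that poem

The PP opening brackets appear, in order, over: "without some fragile crystal near that poem"; "near that poem"; "beside their local sudden river". The first one spans "without some fragile crystal near that poem".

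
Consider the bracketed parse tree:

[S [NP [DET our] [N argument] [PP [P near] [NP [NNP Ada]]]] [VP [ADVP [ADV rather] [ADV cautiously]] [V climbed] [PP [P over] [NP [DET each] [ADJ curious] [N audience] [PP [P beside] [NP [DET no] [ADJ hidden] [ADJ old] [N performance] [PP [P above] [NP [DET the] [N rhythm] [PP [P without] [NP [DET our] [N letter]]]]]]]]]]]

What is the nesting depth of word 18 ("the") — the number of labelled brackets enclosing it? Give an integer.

9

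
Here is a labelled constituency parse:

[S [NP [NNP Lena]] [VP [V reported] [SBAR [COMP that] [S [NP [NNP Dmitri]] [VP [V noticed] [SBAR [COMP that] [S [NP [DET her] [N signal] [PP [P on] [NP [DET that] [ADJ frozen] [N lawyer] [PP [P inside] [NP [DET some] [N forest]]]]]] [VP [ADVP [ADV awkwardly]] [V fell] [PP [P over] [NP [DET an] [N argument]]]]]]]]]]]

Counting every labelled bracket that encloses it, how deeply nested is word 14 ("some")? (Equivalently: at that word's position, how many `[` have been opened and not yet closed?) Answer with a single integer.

13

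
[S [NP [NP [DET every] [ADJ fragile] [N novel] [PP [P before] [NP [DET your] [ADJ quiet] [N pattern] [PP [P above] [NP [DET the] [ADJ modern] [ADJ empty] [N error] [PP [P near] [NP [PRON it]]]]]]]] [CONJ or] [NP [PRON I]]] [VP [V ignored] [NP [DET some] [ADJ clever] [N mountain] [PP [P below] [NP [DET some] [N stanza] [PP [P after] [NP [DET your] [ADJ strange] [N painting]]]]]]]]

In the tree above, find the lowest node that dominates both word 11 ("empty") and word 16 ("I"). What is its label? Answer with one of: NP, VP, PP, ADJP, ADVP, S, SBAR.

The smallest bracket enclosing both words is [NP every fragile novel before your quiet pattern above the modern empty error near it or I], so the label is NP.

NP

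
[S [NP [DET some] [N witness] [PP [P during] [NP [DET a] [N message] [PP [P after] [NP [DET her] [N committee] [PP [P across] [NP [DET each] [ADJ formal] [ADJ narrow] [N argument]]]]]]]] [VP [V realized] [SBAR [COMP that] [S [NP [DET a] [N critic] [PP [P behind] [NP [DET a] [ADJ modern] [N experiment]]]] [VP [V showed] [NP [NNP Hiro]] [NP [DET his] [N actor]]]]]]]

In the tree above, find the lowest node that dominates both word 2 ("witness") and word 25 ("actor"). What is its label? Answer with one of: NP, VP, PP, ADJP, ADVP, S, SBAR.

Word 2 lies under S → NP → N; word 25 lies under S → VP → SBAR → S → VP → NP → N. The lowest shared node is the S.

S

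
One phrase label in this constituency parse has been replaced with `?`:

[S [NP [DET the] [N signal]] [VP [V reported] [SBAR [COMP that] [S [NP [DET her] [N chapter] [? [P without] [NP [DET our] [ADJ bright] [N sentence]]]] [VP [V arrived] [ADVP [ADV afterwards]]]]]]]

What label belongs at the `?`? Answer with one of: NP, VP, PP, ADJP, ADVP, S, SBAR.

PP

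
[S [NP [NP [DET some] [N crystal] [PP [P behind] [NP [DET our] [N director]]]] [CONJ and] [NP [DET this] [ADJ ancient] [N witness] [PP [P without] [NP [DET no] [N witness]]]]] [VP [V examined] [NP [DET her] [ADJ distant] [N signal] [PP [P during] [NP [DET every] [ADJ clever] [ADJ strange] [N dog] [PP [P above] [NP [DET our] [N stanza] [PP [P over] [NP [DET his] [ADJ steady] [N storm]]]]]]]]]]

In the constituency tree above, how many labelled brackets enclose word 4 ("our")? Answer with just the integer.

The word sits inside DET, which is inside NP, inside PP, inside NP, inside NP, inside S — 6 brackets in all.

6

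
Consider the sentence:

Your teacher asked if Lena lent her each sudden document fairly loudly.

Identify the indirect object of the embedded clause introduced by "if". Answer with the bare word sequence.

her

"lent" heads the VP of the embedded clause introduced by "if", and "her" is its indirect object.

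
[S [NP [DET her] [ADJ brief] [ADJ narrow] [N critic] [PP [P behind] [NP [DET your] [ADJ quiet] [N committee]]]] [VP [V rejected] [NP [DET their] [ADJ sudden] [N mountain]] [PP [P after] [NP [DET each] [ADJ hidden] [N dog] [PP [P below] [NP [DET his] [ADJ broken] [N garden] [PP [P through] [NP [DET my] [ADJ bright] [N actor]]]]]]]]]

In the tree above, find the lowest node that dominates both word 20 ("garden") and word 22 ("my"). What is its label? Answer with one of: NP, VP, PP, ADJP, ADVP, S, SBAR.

NP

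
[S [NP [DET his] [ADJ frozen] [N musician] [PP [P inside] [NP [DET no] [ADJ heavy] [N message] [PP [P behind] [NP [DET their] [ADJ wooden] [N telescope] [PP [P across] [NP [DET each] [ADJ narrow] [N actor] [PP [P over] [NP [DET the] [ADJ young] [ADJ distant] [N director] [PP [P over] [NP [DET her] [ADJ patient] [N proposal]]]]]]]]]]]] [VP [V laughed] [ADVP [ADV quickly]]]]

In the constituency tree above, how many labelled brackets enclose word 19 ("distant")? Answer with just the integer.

11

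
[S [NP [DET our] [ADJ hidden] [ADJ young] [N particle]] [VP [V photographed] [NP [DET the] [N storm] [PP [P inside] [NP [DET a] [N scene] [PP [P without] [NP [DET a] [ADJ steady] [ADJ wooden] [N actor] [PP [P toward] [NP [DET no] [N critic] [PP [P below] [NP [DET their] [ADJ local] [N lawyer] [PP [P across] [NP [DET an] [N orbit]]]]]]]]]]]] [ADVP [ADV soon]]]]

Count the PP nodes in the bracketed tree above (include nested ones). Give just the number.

5

Listing each PP by its span: [PP inside a scene without a steady wooden actor toward no critic below their local lawyer across an orbit]; [PP without a steady wooden actor toward no critic below their local lawyer across an orbit]; [PP toward no critic below their local lawyer across an orbit]; [PP below their local lawyer across an orbit]; [PP across an orbit] — that makes 5.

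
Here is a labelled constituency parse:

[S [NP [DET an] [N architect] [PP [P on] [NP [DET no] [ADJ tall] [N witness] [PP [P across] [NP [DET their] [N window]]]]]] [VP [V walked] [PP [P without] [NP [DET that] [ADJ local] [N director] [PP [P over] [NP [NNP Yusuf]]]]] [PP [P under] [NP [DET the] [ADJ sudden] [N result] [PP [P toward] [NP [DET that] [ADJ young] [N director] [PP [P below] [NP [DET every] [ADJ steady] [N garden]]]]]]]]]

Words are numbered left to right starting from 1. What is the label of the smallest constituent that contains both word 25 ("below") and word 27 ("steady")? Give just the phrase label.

PP

Word 25 lies under S → VP → PP → NP → PP → NP → PP → P; word 27 lies under S → VP → PP → NP → PP → NP → PP → NP → ADJ. The lowest shared node is the PP.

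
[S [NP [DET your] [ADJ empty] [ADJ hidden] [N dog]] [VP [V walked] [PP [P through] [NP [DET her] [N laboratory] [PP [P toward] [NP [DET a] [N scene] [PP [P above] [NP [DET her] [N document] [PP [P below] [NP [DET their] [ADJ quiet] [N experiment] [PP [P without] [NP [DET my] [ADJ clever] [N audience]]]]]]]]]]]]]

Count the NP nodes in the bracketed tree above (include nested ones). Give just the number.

6

The NP constituents are: [NP your empty hidden dog]; [NP her laboratory toward a scene above her document below their quiet experiment without my clever audience]; [NP a scene above her document below their quiet experiment without my clever audience]; [NP her document below their quiet experiment without my clever audience]; [NP their quiet experiment without my clever audience]; [NP my clever audience]. Total: 6.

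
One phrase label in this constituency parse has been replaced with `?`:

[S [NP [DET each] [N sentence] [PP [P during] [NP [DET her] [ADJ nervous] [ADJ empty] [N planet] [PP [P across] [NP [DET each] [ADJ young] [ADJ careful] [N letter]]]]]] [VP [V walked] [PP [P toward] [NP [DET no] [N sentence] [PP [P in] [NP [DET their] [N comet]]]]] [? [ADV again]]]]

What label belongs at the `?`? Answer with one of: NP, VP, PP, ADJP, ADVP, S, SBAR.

ADVP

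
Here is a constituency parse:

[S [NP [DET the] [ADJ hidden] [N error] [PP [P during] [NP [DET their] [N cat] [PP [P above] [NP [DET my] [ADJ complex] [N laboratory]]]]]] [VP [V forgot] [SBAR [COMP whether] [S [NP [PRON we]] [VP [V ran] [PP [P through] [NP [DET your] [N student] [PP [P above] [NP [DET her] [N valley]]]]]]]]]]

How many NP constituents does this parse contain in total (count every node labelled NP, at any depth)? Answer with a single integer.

6

Scanning left to right, an opening `[NP` appears at word positions 1, 5, 8, 13, 16, 19 — 6 in total.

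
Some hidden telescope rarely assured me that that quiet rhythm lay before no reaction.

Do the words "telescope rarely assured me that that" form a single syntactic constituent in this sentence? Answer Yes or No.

No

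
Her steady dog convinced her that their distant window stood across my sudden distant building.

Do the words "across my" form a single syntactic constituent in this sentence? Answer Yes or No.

No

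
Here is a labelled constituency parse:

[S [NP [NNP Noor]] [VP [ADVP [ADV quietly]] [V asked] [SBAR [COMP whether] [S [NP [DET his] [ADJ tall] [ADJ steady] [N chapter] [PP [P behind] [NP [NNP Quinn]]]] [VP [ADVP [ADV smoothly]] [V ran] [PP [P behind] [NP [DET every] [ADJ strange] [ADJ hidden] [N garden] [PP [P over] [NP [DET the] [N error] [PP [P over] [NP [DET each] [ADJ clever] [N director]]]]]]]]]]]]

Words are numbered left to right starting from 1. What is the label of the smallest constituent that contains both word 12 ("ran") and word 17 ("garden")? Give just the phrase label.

VP

Word 12 lies under S → VP → SBAR → S → VP → V; word 17 lies under S → VP → SBAR → S → VP → PP → NP → N. The lowest shared node is the VP.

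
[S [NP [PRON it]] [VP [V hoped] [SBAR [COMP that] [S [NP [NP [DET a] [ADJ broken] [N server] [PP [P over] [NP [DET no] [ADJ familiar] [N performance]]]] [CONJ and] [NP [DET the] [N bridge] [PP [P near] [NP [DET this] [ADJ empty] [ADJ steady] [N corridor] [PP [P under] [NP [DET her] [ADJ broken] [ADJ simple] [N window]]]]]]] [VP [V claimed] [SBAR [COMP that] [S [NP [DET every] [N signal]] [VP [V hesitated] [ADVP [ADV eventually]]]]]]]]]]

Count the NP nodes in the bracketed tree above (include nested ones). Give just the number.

The NP constituents are: [NP it]; [NP a broken server over no familiar performance and the bridge near this empty steady corridor under her broken simple window]; [NP a broken server over no familiar performance]; [NP no familiar performance]; [NP the bridge near this empty steady corridor under her broken simple window]; [NP this empty steady corridor under her broken simple window] …. Total: 8.

8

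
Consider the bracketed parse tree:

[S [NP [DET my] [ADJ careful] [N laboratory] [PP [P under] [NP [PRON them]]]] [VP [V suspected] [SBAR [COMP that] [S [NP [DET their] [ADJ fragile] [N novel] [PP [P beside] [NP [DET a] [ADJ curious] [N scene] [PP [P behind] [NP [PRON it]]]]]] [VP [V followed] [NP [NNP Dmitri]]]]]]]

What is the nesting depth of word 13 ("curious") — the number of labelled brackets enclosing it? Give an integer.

Path from the root down to the word: S → VP → SBAR → S → NP → PP → NP → ADJ. That is 8 enclosing brackets.

8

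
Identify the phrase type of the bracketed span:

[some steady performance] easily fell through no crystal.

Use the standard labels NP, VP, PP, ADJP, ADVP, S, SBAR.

NP

"performance" is the head of the bracketed span, so the span is a noun phrase: NP.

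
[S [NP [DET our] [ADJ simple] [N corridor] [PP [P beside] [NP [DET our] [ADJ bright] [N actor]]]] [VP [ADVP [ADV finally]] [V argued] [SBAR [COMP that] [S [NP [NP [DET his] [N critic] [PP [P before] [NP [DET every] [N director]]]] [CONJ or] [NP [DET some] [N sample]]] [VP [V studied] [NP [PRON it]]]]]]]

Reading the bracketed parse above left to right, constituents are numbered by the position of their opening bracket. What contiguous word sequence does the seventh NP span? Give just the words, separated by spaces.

it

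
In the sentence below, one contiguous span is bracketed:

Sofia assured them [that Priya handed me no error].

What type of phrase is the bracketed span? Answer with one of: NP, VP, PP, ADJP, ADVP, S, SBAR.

The bracketed span "that Priya handed me no error" is headed by "that", making it a subordinate clause (SBAR).

SBAR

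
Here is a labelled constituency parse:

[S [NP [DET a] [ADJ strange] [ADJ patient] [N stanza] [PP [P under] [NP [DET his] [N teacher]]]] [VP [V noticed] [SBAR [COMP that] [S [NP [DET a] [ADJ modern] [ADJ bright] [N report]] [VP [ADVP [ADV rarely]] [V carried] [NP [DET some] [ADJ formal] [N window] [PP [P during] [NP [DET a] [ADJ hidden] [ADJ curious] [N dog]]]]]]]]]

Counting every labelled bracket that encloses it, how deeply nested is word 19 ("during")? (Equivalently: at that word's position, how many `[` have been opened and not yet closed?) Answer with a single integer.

Path from the root down to the word: S → VP → SBAR → S → VP → NP → PP → P. That is 8 enclosing brackets.

8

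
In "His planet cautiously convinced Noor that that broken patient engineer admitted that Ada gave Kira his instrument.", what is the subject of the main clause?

In the main clause the verb is "convinced"; the NP preceding it, "his planet", is the subject.

his planet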